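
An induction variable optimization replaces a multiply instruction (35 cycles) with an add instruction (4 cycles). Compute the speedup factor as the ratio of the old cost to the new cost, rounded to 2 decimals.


Ratio = mult_cost / add_cost = 35 / 4 = 8.75

8.75


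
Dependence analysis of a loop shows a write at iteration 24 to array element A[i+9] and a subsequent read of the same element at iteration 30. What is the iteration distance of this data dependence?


Distance = read iteration - write iteration
= 30 - 24 = 6

6


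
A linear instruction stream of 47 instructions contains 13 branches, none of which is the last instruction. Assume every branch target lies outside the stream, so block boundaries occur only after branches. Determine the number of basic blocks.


With no in-sequence branch targets, the leaders are the first instruction plus the instruction after each branch.
Number of basic blocks = branches + 1
= 13 + 1 = 14

14


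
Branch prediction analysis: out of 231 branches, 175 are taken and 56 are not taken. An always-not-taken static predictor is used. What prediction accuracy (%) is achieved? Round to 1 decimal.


Predictor: always-not-taken
Correct predictions = 56
Accuracy = 56 / 231 * 100 = 24.2%

24.2


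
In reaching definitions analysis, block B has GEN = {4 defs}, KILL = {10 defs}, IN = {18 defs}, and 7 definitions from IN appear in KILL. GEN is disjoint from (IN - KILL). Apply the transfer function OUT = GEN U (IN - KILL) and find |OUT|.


IN - KILL: 18 - 7 = 11 surviving definitions
OUT = GEN + surviving = 4 + 11 = 15

15


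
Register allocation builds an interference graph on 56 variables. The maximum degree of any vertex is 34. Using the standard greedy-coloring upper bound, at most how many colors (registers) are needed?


Greedy coloring never needs more than (max_degree + 1) colors: when coloring a vertex, at most max_degree neighbors are already colored.
Upper bound = 34 + 1 = 35

35


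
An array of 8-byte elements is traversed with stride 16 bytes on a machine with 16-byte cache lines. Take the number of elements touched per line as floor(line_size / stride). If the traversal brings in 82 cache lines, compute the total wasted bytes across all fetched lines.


Elements per line = floor(16 / 16) = 1
Bytes used per line = 1 * 8 = 8
Wasted per line = 16 - 8 = 8
Total wasted = 8 * 82 = 656

656


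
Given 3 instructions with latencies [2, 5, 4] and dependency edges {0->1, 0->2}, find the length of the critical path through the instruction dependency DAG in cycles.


Compute longest path through dependency graph: dist(Ik) = max over predecessors of dist + latency(Ik).
dist(I0) = latency 2 = 2
dist(I1) = dist(I0) + 5 = 2 + 5 = 7
dist(I2) = dist(I0) + 4 = 2 + 4 = 6
Critical path = max dist = 7

7


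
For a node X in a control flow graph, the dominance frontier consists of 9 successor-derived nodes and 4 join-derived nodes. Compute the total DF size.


DF(X) = direct successor contributions + join point contributions
= 9 + 4 = 13

13


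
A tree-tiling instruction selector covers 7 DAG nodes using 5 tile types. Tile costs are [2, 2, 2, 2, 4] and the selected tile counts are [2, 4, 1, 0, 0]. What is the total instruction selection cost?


Total cost = sum(count_i * cost_i)
= 2*2 + 4*2 + 1*2 + 0*2 + 0*4
= 14

14


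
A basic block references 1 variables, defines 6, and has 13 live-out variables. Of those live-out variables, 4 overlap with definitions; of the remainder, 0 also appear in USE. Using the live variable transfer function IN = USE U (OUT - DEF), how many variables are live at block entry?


OUT - DEF: 13 - 4 = 9
|IN| = |USE| + |OUT - DEF| - |USE ∩ (OUT - DEF)| = 1 + 9 - 0 = 10

10


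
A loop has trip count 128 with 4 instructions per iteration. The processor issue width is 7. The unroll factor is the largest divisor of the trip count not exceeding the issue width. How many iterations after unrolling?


Largest divisor of 128 <= 7 is 4
New iterations = 128 / 4 = 32

32


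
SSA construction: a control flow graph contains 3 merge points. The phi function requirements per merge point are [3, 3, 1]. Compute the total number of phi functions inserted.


Total phi functions = sum of phi functions at each join node
= 3 + 3 + 1 = 7

7


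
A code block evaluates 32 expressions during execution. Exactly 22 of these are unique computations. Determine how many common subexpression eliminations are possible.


CSE count = total expressions - unique expressions
= 32 - 22 = 10

10


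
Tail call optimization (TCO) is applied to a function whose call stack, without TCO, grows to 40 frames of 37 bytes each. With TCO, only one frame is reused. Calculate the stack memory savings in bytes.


Without TCO: 40 * 37 = 1480 bytes
With TCO: reuse 1 frame = 37 bytes
Savings = 1480 - 37 = 1443

1443


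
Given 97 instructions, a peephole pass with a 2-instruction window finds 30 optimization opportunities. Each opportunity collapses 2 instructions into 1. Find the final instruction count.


Each match removes 1 instructions.
Total removed = 30 * 1 = 30
Remaining = 97 - 30 = 67

67


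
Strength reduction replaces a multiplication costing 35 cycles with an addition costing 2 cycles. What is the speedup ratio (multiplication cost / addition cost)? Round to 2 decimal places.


Ratio = mult_cost / add_cost = 35 / 2 = 17.5

17.5


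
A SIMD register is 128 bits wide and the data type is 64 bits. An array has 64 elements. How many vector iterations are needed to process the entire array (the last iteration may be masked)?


Width = 128 / 64 = 2 elements per vector op
Iterations = ceil(64 / 2) = 32

32


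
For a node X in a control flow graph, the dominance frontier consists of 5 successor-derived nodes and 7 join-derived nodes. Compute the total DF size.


DF(X) = direct successor contributions + join point contributions
= 5 + 7 = 12

12


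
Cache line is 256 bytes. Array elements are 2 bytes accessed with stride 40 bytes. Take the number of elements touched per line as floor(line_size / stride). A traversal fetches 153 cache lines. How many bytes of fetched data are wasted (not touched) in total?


Elements per line = floor(256 / 40) = 6
Bytes used per line = 6 * 2 = 12
Wasted per line = 256 - 12 = 244
Total wasted = 244 * 153 = 37332

37332


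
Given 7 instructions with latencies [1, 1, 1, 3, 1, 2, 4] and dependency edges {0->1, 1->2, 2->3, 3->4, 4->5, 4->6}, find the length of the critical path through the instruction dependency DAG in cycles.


Compute longest path through dependency graph: dist(Ik) = max over predecessors of dist + latency(Ik).
dist(I0) = latency 1 = 1
dist(I1) = dist(I0) + 1 = 1 + 1 = 2
dist(I2) = dist(I1) + 1 = 2 + 1 = 3
dist(I3) = dist(I2) + 3 = 3 + 3 = 6
dist(I4) = dist(I3) + 1 = 6 + 1 = 7
dist(I5) = dist(I4) + 2 = 7 + 2 = 9
dist(I6) = dist(I4) + 4 = 7 + 4 = 11
Critical path = max dist = 11

11


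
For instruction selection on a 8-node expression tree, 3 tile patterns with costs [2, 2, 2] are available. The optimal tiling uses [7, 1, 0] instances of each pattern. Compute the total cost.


Total cost = sum(count_i * cost_i)
= 7*2 + 1*2 + 0*2
= 16

16


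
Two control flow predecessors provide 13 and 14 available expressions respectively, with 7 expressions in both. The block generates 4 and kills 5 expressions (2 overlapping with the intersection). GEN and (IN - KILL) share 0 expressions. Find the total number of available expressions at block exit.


IN = intersection of predecessors = 7
IN - KILL = 7 - 2 = 5
|OUT| = |GEN| + |IN - KILL| - |GEN ∩ (IN - KILL)| = 4 + 5 - 0 = 9

9


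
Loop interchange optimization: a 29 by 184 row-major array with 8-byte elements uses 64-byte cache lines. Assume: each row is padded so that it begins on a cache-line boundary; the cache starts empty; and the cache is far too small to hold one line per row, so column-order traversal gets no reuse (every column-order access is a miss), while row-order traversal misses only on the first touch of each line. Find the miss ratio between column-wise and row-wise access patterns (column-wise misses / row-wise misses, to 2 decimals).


Each row occupies 184 * 8 = 1472 bytes and starts on a line boundary, so it spans ceil(1472 / 64) = 23 cache lines.
Row-major traversal misses (one per line touched): 29 * ceil(184 * 8 / 64) = 667
Column-major traversal misses (no reuse, every access misses): 29 * 184 = 5336
Ratio = 5336 / 667 = 8.0

8.0


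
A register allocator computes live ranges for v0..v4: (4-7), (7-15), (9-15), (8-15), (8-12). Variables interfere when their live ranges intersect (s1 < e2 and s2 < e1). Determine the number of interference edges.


Check all pairs for overlapping intervals.
Two intervals (s1,e1) and (s2,e2) overlap if s1 < e2 and s2 < e1.
v0 (4-7) vs v1..v4: overlaps none -> 0
v1 (7-15) vs v2..v4: overlaps v2, v3, v4 -> 3
v2 (9-15) vs v3..v4: overlaps v3, v4 -> 2
v3 (8-15) vs v4: overlaps v4 -> 1
Total overlapping pairs = 0 + 3 + 2 + 1 = 6

6


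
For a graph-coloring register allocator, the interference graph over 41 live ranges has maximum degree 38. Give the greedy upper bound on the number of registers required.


Greedy coloring never needs more than (max_degree + 1) colors: when coloring a vertex, at most max_degree neighbors are already colored.
Upper bound = 38 + 1 = 39

39


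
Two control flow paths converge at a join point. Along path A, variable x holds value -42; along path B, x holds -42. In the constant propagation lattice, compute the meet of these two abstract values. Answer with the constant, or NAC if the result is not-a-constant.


Meet operation: if both paths give the same constant, result is that constant; if they differ, result is NAC (not-a-constant).
Path A: -42, Path B: -42 -> equal
Result: constant -> -42

-42


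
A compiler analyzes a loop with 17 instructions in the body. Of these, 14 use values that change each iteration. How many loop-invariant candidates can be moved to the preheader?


Invariant candidates = total - loop-dependent
= 17 - 14 = 3

3


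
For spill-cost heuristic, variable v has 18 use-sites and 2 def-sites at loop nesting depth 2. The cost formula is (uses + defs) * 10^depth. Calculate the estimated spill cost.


uses + defs = 18 + 2 = 20
10^2 = 100
Spill cost = 20 * 100 = 2000

2000


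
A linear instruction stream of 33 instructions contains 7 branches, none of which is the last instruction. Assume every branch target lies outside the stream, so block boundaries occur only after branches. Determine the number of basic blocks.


With no in-sequence branch targets, the leaders are the first instruction plus the instruction after each branch.
Number of basic blocks = branches + 1
= 7 + 1 = 8

8


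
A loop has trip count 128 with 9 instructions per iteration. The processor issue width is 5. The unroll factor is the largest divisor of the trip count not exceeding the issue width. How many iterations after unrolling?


Largest divisor of 128 <= 5 is 4
New iterations = 128 / 4 = 32

32


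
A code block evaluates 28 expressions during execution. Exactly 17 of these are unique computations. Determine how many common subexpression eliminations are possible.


CSE count = total expressions - unique expressions
= 28 - 17 = 11

11


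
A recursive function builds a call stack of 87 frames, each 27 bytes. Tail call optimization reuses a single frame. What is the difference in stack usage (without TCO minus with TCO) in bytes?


Without TCO: 87 * 27 = 2349 bytes
With TCO: reuse 1 frame = 27 bytes
Savings = 2349 - 27 = 2322

2322


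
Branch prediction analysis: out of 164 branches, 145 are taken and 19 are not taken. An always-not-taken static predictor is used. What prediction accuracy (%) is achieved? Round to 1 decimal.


Predictor: always-not-taken
Correct predictions = 19
Accuracy = 19 / 164 * 100 = 11.6%

11.6


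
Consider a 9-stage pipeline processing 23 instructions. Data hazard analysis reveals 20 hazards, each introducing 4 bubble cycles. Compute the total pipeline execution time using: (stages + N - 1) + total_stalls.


Base cycles = 9 + 23 - 1 = 31
Total stalls = 20 * 4 = 80
Total = 31 + 80 = 111

111


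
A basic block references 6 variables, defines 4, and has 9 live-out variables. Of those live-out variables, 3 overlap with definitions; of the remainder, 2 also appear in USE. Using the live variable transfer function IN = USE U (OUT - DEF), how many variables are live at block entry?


OUT - DEF: 9 - 3 = 6
|IN| = |USE| + |OUT - DEF| - |USE ∩ (OUT - DEF)| = 6 + 6 - 2 = 10

10


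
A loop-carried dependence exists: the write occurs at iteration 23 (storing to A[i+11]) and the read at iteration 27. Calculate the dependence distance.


Distance = read iteration - write iteration
= 27 - 23 = 4

4


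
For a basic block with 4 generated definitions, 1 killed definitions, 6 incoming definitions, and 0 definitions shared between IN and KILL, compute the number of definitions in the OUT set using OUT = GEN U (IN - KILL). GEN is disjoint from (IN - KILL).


IN - KILL: 6 - 0 = 6 surviving definitions
OUT = GEN + surviving = 4 + 6 = 10

10


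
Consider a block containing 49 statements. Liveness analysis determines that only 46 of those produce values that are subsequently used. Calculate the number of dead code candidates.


Dead code = total statements - live definitions
= 49 - 46 = 3

3


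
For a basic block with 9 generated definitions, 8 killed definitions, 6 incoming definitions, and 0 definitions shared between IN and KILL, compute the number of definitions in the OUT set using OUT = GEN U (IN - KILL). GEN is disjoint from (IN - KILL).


IN - KILL: 6 - 0 = 6 surviving definitions
OUT = GEN + surviving = 9 + 6 = 15

15


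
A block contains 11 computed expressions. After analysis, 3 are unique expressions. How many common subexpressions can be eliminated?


CSE count = total expressions - unique expressions
= 11 - 3 = 8

8


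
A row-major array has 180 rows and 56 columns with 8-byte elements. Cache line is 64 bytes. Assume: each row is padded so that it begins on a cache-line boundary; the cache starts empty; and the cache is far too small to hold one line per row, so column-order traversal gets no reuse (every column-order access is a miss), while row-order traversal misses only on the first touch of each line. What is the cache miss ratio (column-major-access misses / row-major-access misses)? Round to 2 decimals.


Each row occupies 56 * 8 = 448 bytes and starts on a line boundary, so it spans ceil(448 / 64) = 7 cache lines.
Row-major traversal misses (one per line touched): 180 * ceil(56 * 8 / 64) = 1260
Column-major traversal misses (no reuse, every access misses): 180 * 56 = 10080
Ratio = 10080 / 1260 = 8.0

8.0


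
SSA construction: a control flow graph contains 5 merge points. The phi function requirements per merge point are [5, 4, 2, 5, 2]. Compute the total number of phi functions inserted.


Total phi functions = sum of phi functions at each join node
= 5 + 4 + 2 + 5 + 2 = 18

18


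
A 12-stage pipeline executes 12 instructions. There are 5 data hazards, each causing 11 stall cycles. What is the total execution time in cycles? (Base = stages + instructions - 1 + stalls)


Base cycles = 12 + 12 - 1 = 23
Total stalls = 5 * 11 = 55
Total = 23 + 55 = 78

78


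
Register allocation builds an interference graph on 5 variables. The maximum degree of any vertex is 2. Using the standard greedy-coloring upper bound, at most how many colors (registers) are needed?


Greedy coloring never needs more than (max_degree + 1) colors: when coloring a vertex, at most max_degree neighbors are already colored.
Upper bound = 2 + 1 = 3

3


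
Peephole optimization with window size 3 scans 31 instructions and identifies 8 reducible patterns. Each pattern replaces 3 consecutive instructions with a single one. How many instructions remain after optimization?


Each match removes 2 instructions.
Total removed = 8 * 2 = 16
Remaining = 31 - 16 = 15

15


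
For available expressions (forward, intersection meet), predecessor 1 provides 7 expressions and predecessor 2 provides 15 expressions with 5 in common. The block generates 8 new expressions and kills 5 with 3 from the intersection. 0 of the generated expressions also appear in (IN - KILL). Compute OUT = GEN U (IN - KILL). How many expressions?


IN = intersection of predecessors = 5
IN - KILL = 5 - 3 = 2
|OUT| = |GEN| + |IN - KILL| - |GEN ∩ (IN - KILL)| = 8 + 2 - 0 = 10

10


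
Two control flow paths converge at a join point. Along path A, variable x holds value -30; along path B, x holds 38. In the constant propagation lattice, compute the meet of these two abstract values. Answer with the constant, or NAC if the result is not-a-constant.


Meet operation: if both paths give the same constant, result is that constant; if they differ, result is NAC (not-a-constant).
Path A: -30, Path B: 38 -> differ
Result: not-a-constant -> NAC

NAC


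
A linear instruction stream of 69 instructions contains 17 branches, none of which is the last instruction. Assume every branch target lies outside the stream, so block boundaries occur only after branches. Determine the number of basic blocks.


With no in-sequence branch targets, the leaders are the first instruction plus the instruction after each branch.
Number of basic blocks = branches + 1
= 17 + 1 = 18

18


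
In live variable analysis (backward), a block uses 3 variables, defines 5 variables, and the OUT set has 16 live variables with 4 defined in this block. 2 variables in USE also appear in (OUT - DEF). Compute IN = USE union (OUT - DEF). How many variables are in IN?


OUT - DEF: 16 - 4 = 12
|IN| = |USE| + |OUT - DEF| - |USE ∩ (OUT - DEF)| = 3 + 12 - 2 = 13

13


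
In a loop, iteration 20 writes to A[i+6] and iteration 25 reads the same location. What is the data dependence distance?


Distance = read iteration - write iteration
= 25 - 20 = 5

5


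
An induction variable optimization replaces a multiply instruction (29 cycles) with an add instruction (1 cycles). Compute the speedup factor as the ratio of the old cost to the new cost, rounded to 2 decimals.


Ratio = mult_cost / add_cost = 29 / 1 = 29.0

29.0


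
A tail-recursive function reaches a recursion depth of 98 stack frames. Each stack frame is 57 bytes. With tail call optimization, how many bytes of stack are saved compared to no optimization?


Without TCO: 98 * 57 = 5586 bytes
With TCO: reuse 1 frame = 57 bytes
Savings = 5586 - 57 = 5529

5529


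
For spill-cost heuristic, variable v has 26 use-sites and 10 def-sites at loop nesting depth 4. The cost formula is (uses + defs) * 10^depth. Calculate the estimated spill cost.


uses + defs = 26 + 10 = 36
10^4 = 10000
Spill cost = 36 * 10000 = 360000

360000


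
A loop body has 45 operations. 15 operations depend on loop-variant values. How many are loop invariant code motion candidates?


Invariant candidates = total - loop-dependent
= 45 - 15 = 30

30


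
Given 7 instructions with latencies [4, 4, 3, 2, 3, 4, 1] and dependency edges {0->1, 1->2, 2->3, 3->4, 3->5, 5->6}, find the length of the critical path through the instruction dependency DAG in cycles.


Compute longest path through dependency graph: dist(Ik) = max over predecessors of dist + latency(Ik).
dist(I0) = latency 4 = 4
dist(I1) = dist(I0) + 4 = 4 + 4 = 8
dist(I2) = dist(I1) + 3 = 8 + 3 = 11
dist(I3) = dist(I2) + 2 = 11 + 2 = 13
dist(I4) = dist(I3) + 3 = 13 + 3 = 16
dist(I5) = dist(I3) + 4 = 13 + 4 = 17
dist(I6) = dist(I5) + 1 = 17 + 1 = 18
Critical path = max dist = 18

18


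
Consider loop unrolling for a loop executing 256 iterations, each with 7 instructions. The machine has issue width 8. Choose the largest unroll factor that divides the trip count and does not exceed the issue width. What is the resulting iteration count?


Largest divisor of 256 <= 8 is 8
New iterations = 256 / 8 = 32

32


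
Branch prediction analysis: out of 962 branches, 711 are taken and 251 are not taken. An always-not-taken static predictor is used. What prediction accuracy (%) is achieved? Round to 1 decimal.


Predictor: always-not-taken
Correct predictions = 251
Accuracy = 251 / 962 * 100 = 26.1%

26.1


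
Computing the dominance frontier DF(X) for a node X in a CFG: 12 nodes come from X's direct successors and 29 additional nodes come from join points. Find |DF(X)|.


DF(X) = direct successor contributions + join point contributions
= 12 + 29 = 41

41


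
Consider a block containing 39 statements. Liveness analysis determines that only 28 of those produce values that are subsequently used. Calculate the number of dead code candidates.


Dead code = total statements - live definitions
= 39 - 28 = 11

11


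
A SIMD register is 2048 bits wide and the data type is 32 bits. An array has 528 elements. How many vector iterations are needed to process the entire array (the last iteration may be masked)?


Width = 2048 / 32 = 64 elements per vector op
Iterations = ceil(528 / 64) = 9

9


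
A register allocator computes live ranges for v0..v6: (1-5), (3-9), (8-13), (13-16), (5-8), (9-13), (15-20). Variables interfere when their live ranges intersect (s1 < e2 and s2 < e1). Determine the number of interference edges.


Check all pairs for overlapping intervals.
Two intervals (s1,e1) and (s2,e2) overlap if s1 < e2 and s2 < e1.
v0 (1-5) vs v1..v6: overlaps v1 -> 1
v1 (3-9) vs v2..v6: overlaps v2, v4 -> 2
v2 (8-13) vs v3..v6: overlaps v5 -> 1
v3 (13-16) vs v4..v6: overlaps v6 -> 1
v4 (5-8) vs v5..v6: overlaps none -> 0
v5 (9-13) vs v6: overlaps none -> 0
Total overlapping pairs = 1 + 2 + 1 + 1 + 0 + 0 = 5

5


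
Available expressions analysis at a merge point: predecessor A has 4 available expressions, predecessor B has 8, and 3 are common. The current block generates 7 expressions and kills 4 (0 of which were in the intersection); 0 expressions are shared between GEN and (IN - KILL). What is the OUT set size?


IN = intersection of predecessors = 3
IN - KILL = 3 - 0 = 3
|OUT| = |GEN| + |IN - KILL| - |GEN ∩ (IN - KILL)| = 7 + 3 - 0 = 10

10


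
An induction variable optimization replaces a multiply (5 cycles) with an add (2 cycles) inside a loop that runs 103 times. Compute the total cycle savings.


Per-iteration saving = 5 - 2 = 3
Total saved = 103 * 3 = 309

309


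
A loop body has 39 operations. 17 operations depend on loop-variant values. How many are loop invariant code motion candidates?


Invariant candidates = total - loop-dependent
= 39 - 17 = 22

22


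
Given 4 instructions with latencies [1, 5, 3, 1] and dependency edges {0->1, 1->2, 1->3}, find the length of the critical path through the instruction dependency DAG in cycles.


Compute longest path through dependency graph: dist(Ik) = max over predecessors of dist + latency(Ik).
dist(I0) = latency 1 = 1
dist(I1) = dist(I0) + 5 = 1 + 5 = 6
dist(I2) = dist(I1) + 3 = 6 + 3 = 9
dist(I3) = dist(I1) + 1 = 6 + 1 = 7
Critical path = max dist = 9

9


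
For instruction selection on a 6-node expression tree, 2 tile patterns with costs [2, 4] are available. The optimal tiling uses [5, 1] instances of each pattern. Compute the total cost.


Total cost = sum(count_i * cost_i)
= 5*2 + 1*4
= 14

14


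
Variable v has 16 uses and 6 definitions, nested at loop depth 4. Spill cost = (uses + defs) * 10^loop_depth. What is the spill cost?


uses + defs = 16 + 6 = 22
10^4 = 10000
Spill cost = 22 * 10000 = 220000

220000


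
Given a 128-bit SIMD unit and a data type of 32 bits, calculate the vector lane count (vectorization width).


Width = SIMD bits / data type bits
= 128 / 32 = 4

4


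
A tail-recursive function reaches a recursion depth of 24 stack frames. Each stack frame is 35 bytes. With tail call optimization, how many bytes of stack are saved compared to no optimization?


Without TCO: 24 * 35 = 840 bytes
With TCO: reuse 1 frame = 35 bytes
Savings = 840 - 35 = 805

805


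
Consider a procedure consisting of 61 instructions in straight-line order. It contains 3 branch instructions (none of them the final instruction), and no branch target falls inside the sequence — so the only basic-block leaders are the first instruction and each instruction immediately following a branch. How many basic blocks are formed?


With no in-sequence branch targets, the leaders are the first instruction plus the instruction after each branch.
Number of basic blocks = branches + 1
= 3 + 1 = 4

4


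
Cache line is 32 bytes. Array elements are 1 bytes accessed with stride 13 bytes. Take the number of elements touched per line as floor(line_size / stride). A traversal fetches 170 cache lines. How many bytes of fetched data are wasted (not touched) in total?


Elements per line = floor(32 / 13) = 2
Bytes used per line = 2 * 1 = 2
Wasted per line = 32 - 2 = 30
Total wasted = 30 * 170 = 5100

5100


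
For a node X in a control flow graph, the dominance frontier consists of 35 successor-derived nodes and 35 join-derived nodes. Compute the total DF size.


DF(X) = direct successor contributions + join point contributions
= 35 + 35 = 70

70


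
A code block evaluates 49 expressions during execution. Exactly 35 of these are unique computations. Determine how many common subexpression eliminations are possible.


CSE count = total expressions - unique expressions
= 49 - 35 = 14

14


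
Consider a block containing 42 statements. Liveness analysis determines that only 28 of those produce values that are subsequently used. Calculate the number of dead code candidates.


Dead code = total statements - live definitions
= 42 - 28 = 14

14


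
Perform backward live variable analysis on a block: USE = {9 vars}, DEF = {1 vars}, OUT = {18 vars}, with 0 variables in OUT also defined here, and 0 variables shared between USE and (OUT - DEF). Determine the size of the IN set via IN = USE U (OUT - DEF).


OUT - DEF: 18 - 0 = 18
|IN| = |USE| + |OUT - DEF| - |USE ∩ (OUT - DEF)| = 9 + 18 - 0 = 27

27


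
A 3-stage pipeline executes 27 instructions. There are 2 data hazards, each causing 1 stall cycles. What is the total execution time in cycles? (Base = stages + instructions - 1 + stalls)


Base cycles = 3 + 27 - 1 = 29
Total stalls = 2 * 1 = 2
Total = 29 + 2 = 31

31


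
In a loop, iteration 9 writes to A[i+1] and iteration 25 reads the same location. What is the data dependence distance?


Distance = read iteration - write iteration
= 25 - 9 = 16

16


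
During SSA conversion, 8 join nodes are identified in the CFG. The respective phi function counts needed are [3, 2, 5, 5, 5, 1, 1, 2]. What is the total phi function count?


Total phi functions = sum of phi functions at each join node
= 3 + 2 + 5 + 5 + 5 + 1 + 1 + 2 = 24

24


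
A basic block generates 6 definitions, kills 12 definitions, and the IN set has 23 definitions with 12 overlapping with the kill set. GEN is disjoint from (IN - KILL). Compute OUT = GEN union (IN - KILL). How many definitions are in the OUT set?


IN - KILL: 23 - 12 = 11 surviving definitions
OUT = GEN + surviving = 6 + 11 = 17

17


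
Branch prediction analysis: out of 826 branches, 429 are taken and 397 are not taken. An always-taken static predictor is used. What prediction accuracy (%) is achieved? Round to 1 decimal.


Predictor: always-taken
Correct predictions = 429
Accuracy = 429 / 826 * 100 = 51.9%

51.9


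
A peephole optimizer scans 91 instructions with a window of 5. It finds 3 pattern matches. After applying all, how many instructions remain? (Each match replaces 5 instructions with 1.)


Each match removes 4 instructions.
Total removed = 3 * 4 = 12
Remaining = 91 - 12 = 79

79


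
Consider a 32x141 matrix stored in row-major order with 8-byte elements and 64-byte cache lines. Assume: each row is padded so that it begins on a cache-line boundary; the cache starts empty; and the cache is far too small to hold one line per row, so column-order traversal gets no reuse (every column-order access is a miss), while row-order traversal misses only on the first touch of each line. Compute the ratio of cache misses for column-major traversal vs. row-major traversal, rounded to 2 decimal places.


Each row occupies 141 * 8 = 1128 bytes and starts on a line boundary, so it spans ceil(1128 / 64) = 18 cache lines.
Row-major traversal misses (one per line touched): 32 * ceil(141 * 8 / 64) = 576
Column-major traversal misses (no reuse, every access misses): 32 * 141 = 4512
Ratio = 4512 / 576 = 7.83

7.83


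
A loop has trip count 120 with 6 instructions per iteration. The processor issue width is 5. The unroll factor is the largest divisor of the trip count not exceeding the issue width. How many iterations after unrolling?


Largest divisor of 120 <= 5 is 5
New iterations = 120 / 5 = 24

24


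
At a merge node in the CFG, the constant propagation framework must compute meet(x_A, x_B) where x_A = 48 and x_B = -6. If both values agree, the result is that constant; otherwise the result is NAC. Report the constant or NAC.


Meet operation: if both paths give the same constant, result is that constant; if they differ, result is NAC (not-a-constant).
Path A: 48, Path B: -6 -> differ
Result: not-a-constant -> NAC

NAC


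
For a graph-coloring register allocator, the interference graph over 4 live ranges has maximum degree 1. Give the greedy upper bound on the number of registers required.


Greedy coloring never needs more than (max_degree + 1) colors: when coloring a vertex, at most max_degree neighbors are already colored.
Upper bound = 1 + 1 = 2

2


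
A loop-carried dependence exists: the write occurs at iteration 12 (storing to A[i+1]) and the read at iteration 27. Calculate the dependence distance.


Distance = read iteration - write iteration
= 27 - 12 = 15

15


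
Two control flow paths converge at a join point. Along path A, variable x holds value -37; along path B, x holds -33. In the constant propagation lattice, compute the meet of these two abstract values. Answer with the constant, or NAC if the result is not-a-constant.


Meet operation: if both paths give the same constant, result is that constant; if they differ, result is NAC (not-a-constant).
Path A: -37, Path B: -33 -> differ
Result: not-a-constant -> NAC

NAC


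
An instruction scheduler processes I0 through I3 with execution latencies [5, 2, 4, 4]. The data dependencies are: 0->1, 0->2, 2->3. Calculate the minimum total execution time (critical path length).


Compute longest path through dependency graph: dist(Ik) = max over predecessors of dist + latency(Ik).
dist(I0) = latency 5 = 5
dist(I1) = dist(I0) + 2 = 5 + 2 = 7
dist(I2) = dist(I0) + 4 = 5 + 4 = 9
dist(I3) = dist(I2) + 4 = 9 + 4 = 13
Critical path = max dist = 13

13


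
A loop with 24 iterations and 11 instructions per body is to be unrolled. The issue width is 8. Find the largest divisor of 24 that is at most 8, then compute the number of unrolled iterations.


Largest divisor of 24 <= 8 is 8
New iterations = 24 / 8 = 3

3


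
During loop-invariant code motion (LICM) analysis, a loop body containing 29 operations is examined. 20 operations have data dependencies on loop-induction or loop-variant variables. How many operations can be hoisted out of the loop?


Invariant candidates = total - loop-dependent
= 29 - 20 = 9

9


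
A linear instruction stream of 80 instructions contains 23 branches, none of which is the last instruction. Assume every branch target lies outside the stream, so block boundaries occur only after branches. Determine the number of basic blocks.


With no in-sequence branch targets, the leaders are the first instruction plus the instruction after each branch.
Number of basic blocks = branches + 1
= 23 + 1 = 24

24


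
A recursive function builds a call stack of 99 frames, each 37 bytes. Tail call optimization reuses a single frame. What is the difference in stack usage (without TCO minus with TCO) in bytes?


Without TCO: 99 * 37 = 3663 bytes
With TCO: reuse 1 frame = 37 bytes
Savings = 3663 - 37 = 3626

3626


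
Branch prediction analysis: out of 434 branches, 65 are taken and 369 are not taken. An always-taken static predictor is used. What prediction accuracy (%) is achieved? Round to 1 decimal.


Predictor: always-taken
Correct predictions = 65
Accuracy = 65 / 434 * 100 = 15.0%

15.0


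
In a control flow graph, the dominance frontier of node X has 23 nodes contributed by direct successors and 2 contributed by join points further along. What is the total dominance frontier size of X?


DF(X) = direct successor contributions + join point contributions
= 23 + 2 = 25

25


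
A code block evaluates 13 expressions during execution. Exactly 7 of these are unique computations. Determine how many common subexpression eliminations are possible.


CSE count = total expressions - unique expressions
= 13 - 7 = 6

6


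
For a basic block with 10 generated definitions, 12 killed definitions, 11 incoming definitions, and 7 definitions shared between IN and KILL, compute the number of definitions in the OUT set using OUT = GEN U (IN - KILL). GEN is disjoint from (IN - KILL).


IN - KILL: 11 - 7 = 4 surviving definitions
OUT = GEN + surviving = 10 + 4 = 14

14


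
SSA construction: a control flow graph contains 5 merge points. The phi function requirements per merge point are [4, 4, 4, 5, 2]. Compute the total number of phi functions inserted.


Total phi functions = sum of phi functions at each join node
= 4 + 4 + 4 + 5 + 2 = 19

19


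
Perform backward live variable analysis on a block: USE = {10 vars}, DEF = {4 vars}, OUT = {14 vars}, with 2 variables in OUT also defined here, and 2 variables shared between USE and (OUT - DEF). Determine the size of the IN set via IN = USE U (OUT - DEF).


OUT - DEF: 14 - 2 = 12
|IN| = |USE| + |OUT - DEF| - |USE ∩ (OUT - DEF)| = 10 + 12 - 2 = 20

20


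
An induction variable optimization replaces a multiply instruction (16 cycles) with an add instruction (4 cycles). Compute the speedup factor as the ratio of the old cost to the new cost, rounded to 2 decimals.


Ratio = mult_cost / add_cost = 16 / 4 = 4.0

4.0


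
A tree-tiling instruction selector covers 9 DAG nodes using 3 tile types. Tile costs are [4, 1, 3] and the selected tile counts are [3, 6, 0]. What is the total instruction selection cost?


Total cost = sum(count_i * cost_i)
= 3*4 + 6*1 + 0*3
= 18

18


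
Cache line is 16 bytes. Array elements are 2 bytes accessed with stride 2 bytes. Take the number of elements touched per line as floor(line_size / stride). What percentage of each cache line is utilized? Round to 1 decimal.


Elements per cache line = floor(16 / 2) = 8
Bytes used = 8 * 2 = 16
Utilization = 16 / 16 * 100 = 100.0%

100.0


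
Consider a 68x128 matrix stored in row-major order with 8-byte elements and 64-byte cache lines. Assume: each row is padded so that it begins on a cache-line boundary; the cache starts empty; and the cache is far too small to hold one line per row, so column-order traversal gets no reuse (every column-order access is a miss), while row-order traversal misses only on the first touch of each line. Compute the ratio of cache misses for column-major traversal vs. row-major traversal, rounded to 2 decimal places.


Each row occupies 128 * 8 = 1024 bytes and starts on a line boundary, so it spans ceil(1024 / 64) = 16 cache lines.
Row-major traversal misses (one per line touched): 68 * ceil(128 * 8 / 64) = 1088
Column-major traversal misses (no reuse, every access misses): 68 * 128 = 8704
Ratio = 8704 / 1088 = 8.0

8.0


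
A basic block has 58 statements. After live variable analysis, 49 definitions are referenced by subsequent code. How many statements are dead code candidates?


Dead code = total statements - live definitions
= 58 - 49 = 9

9


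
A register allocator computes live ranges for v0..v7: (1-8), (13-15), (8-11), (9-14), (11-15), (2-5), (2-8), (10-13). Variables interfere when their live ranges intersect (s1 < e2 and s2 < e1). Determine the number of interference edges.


Check all pairs for overlapping intervals.
Two intervals (s1,e1) and (s2,e2) overlap if s1 < e2 and s2 < e1.
v0 (1-8) vs v1..v7: overlaps v5, v6 -> 2
v1 (13-15) vs v2..v7: overlaps v3, v4 -> 2
v2 (8-11) vs v3..v7: overlaps v3, v7 -> 2
v3 (9-14) vs v4..v7: overlaps v4, v7 -> 2
v4 (11-15) vs v5..v7: overlaps v7 -> 1
v5 (2-5) vs v6..v7: overlaps v6 -> 1
v6 (2-8) vs v7: overlaps none -> 0
Total overlapping pairs = 2 + 2 + 2 + 2 + 1 + 1 + 0 = 10

10


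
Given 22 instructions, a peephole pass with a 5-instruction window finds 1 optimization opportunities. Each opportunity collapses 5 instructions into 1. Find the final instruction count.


Each match removes 4 instructions.
Total removed = 1 * 4 = 4
Remaining = 22 - 4 = 18

18


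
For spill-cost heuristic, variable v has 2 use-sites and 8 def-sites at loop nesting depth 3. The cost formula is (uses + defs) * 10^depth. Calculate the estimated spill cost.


uses + defs = 2 + 8 = 10
10^3 = 1000
Spill cost = 10 * 1000 = 10000

10000


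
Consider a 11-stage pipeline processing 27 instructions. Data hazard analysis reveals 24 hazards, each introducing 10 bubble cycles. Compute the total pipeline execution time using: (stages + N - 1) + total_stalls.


Base cycles = 11 + 27 - 1 = 37
Total stalls = 24 * 10 = 240
Total = 37 + 240 = 277

277


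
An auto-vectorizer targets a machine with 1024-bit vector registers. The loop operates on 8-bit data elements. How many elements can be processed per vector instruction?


Width = SIMD bits / data type bits
= 1024 / 8 = 128

128


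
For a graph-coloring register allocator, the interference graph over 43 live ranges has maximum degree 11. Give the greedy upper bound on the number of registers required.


Greedy coloring never needs more than (max_degree + 1) colors: when coloring a vertex, at most max_degree neighbors are already colored.
Upper bound = 11 + 1 = 12

12


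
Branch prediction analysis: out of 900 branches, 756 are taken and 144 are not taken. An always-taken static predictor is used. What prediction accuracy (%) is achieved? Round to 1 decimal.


Predictor: always-taken
Correct predictions = 756
Accuracy = 756 / 900 * 100 = 84.0%

84.0


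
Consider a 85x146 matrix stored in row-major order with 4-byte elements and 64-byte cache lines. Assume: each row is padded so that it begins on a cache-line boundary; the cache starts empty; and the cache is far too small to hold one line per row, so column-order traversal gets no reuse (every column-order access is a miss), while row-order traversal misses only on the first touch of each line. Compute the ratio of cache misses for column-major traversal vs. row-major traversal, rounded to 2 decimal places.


Each row occupies 146 * 4 = 584 bytes and starts on a line boundary, so it spans ceil(584 / 64) = 10 cache lines.
Row-major traversal misses (one per line touched): 85 * ceil(146 * 4 / 64) = 850
Column-major traversal misses (no reuse, every access misses): 85 * 146 = 12410
Ratio = 12410 / 850 = 14.6

14.6


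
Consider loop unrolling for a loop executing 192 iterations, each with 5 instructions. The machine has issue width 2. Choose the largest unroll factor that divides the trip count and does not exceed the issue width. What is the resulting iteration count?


Largest divisor of 192 <= 2 is 2
New iterations = 192 / 2 = 96

96


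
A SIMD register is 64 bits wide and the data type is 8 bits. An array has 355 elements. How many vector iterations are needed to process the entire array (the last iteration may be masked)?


Width = 64 / 8 = 8 elements per vector op
Iterations = ceil(355 / 8) = 45

45


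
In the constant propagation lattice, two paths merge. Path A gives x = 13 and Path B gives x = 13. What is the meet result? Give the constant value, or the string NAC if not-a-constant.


Meet operation: if both paths give the same constant, result is that constant; if they differ, result is NAC (not-a-constant).
Path A: 13, Path B: 13 -> equal
Result: constant -> 13

13
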